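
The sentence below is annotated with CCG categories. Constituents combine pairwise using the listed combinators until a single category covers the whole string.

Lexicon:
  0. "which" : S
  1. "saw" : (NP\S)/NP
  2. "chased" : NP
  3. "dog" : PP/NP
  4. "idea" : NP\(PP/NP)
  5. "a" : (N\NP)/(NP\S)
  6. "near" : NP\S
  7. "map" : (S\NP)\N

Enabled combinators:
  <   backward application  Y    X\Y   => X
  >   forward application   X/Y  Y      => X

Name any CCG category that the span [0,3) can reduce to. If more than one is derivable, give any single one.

[0,8] S   <
  [0,3] NP   <
    [0,1] "which" : S
    [1,3] NP\S   >
      [1,2] "saw" : (NP\S)/NP
      [2,3] "chased" : NP
  [3,8] S\NP   <
    [3,7] N   <
      [3,5] NP   <
        [3,4] "dog" : PP/NP
        [4,5] "idea" : NP\(PP/NP)
      [5,7] N\NP   >
        [5,6] "a" : (N\NP)/(NP\S)
        [6,7] "near" : NP\S
    [7,8] "map" : (S\NP)\N

NP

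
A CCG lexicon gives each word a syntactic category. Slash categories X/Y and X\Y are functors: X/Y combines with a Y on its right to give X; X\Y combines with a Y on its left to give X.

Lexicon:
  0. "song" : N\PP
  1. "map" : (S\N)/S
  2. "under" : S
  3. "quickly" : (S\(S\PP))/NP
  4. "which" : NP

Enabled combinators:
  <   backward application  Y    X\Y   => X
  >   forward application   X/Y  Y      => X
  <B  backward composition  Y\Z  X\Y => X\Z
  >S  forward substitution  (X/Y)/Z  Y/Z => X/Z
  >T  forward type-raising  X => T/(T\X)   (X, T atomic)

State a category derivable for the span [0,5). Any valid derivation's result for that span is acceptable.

[0,5] S   <
  [0,3] S\PP   <B
    [0,1] "song" : N\PP
    [1,3] S\N   >
      [1,2] "map" : (S\N)/S
      [2,3] "under" : S
  [3,5] S\(S\PP)   >
    [3,4] "quickly" : (S\(S\PP))/NP
    [4,5] "which" : NP

S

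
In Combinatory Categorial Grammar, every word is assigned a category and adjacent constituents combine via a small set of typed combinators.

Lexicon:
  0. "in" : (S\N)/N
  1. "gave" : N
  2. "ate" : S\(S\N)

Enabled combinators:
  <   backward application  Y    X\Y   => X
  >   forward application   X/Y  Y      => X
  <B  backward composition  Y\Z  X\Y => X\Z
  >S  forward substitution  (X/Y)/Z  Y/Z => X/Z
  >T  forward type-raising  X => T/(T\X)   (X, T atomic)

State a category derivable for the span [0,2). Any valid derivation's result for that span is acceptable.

[0,3] S   <
  [0,2] S\N   >
    [0,1] "in" : (S\N)/N
    [1,2] "gave" : N
  [2,3] "ate" : S\(S\N)

S\N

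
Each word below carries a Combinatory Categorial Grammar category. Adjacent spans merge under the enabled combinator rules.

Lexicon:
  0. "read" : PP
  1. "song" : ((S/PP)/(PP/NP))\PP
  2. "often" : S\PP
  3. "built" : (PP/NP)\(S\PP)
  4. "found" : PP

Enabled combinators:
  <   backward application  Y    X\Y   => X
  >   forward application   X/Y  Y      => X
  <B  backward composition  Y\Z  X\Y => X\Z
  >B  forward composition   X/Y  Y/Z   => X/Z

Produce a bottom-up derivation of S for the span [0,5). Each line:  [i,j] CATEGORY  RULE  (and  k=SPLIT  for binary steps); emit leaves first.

[0,1] PP  lex  "read"
[1,2] ((S/PP)/(PP/NP))\PP  lex  "song"
[0,2] (S/PP)/(PP/NP)  <  k=1
[2,3] S\PP  lex  "often"
[3,4] (PP/NP)\(S\PP)  lex  "built"
[2,4] PP/NP  <  k=3
[0,4] S/PP  >  k=2
[4,5] PP  lex  "found"
[0,5] S  >  k=4

[0,5] S   >
  [0,4] S/PP   >
    [0,2] (S/PP)/(PP/NP)   <
      [0,1] "read" : PP
      [1,2] "song" : ((S/PP)/(PP/NP))\PP
    [2,4] PP/NP   <
      [2,3] "often" : S\PP
      [3,4] "built" : (PP/NP)\(S\PP)
  [4,5] "found" : PP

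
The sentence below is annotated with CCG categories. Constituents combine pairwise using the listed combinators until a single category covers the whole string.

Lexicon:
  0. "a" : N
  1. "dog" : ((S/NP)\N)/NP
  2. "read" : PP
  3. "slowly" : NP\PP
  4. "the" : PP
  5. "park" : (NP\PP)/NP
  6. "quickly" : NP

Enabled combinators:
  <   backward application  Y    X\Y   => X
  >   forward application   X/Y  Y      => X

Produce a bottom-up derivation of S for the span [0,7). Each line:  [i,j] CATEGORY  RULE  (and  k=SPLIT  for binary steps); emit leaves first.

[0,1] N  lex  "a"
[1,2] ((S/NP)\N)/NP  lex  "dog"
[2,3] PP  lex  "read"
[3,4] NP\PP  lex  "slowly"
[2,4] NP  <  k=3
[1,4] (S/NP)\N  >  k=2
[0,4] S/NP  <  k=1
[4,5] PP  lex  "the"
[5,6] (NP\PP)/NP  lex  "park"
[6,7] NP  lex  "quickly"
[5,7] NP\PP  >  k=6
[4,7] NP  <  k=5
[0,7] S  >  k=4

[0,7] S   >
  [0,4] S/NP   <
    [0,1] "a" : N
    [1,4] (S/NP)\N   >
      [1,2] "dog" : ((S/NP)\N)/NP
      [2,4] NP   <
        [2,3] "read" : PP
        [3,4] "slowly" : NP\PP
  [4,7] NP   <
    [4,5] "the" : PP
    [5,7] NP\PP   >
      [5,6] "park" : (NP\PP)/NP
      [6,7] "quickly" : NP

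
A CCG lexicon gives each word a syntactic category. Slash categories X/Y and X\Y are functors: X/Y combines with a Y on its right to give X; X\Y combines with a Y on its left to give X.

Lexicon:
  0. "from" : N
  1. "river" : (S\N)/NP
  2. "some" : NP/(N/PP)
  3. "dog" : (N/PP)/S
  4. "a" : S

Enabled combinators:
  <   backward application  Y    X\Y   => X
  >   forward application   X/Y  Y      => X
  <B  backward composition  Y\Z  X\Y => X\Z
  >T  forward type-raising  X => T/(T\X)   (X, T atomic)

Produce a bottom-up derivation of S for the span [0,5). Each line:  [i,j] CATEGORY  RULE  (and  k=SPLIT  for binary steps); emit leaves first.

[0,1] N  lex  "from"
[1,2] (S\N)/NP  lex  "river"
[2,3] NP/(N/PP)  lex  "some"
[3,4] (N/PP)/S  lex  "dog"
[4,5] S  lex  "a"
[3,5] N/PP  >  k=4
[2,5] NP  >  k=3
[1,5] S\N  >  k=2
[0,5] S  <  k=1

[0,5] S   <
  [0,1] "from" : N
  [1,5] S\N   >
    [1,2] "river" : (S\N)/NP
    [2,5] NP   >
      [2,3] "some" : NP/(N/PP)
      [3,5] N/PP   >
        [3,4] "dog" : (N/PP)/S
        [4,5] "a" : S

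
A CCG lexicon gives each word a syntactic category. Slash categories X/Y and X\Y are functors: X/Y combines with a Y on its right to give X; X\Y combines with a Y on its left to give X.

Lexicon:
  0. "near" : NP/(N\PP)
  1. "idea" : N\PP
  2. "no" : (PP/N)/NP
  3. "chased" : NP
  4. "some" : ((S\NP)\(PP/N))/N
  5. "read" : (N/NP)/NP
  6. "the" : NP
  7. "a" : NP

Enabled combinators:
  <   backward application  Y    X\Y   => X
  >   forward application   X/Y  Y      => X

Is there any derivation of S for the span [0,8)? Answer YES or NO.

[0,8] S   <
  [0,2] NP   >
    [0,1] "near" : NP/(N\PP)
    [1,2] "idea" : N\PP
  [2,8] S\NP   <
    [2,4] PP/N   >
      [2,3] "no" : (PP/N)/NP
      [3,4] "chased" : NP
    [4,8] (S\NP)\(PP/N)   >
      [4,5] "some" : ((S\NP)\(PP/N))/N
      [5,8] N   >
        [5,7] N/NP   >
          [5,6] "read" : (N/NP)/NP
          [6,7] "the" : NP
        [7,8] "a" : NP

YES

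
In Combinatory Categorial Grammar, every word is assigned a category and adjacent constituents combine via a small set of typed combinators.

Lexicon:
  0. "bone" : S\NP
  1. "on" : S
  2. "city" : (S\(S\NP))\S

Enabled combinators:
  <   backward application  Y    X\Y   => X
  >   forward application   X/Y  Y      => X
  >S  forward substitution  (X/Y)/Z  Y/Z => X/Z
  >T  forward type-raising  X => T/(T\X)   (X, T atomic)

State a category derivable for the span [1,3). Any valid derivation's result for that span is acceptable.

S\(S\NP)

[0,3] S   <
  [0,1] "bone" : S\NP
  [1,3] S\(S\NP)   <
    [1,2] "on" : S
    [2,3] "city" : (S\(S\NP))\S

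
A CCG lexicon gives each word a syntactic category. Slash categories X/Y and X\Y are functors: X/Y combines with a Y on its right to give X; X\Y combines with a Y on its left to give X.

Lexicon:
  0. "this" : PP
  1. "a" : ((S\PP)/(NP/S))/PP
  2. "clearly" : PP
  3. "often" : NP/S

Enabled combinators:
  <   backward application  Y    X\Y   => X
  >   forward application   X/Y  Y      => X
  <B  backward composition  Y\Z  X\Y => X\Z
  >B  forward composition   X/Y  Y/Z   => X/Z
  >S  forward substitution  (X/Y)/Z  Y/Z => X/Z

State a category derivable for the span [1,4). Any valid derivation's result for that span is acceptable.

S\PP

[0,4] S   <
  [0,1] "this" : PP
  [1,4] S\PP   >
    [1,3] (S\PP)/(NP/S)   >
      [1,2] "a" : ((S\PP)/(NP/S))/PP
      [2,3] "clearly" : PP
    [3,4] "often" : NP/S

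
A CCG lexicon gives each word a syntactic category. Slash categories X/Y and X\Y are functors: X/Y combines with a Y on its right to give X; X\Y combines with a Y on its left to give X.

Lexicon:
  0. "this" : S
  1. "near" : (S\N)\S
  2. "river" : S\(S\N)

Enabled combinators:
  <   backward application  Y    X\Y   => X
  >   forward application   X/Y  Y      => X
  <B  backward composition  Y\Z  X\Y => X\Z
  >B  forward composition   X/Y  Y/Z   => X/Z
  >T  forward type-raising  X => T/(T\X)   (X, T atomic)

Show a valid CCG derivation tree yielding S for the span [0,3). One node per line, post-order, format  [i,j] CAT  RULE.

[0,1] S  lex  "this"
[1,2] (S\N)\S  lex  "near"
[0,2] S\N  <  k=1
[2,3] S\(S\N)  lex  "river"
[0,3] S  <  k=2

[0,3] S   <
  [0,2] S\N   <
    [0,1] "this" : S
    [1,2] "near" : (S\N)\S
  [2,3] "river" : S\(S\N)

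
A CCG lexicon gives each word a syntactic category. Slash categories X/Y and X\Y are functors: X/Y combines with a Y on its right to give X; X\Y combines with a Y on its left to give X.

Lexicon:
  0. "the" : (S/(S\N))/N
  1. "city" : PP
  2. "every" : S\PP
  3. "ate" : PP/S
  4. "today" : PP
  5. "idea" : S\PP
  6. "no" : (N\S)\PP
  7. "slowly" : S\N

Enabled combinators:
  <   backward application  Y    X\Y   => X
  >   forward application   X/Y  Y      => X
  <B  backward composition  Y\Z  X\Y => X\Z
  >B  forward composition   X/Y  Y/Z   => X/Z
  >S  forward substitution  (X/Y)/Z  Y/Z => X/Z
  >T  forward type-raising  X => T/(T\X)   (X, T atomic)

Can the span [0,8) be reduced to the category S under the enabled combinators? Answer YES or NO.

[0,8] S   >
  [0,7] S/(S\N)   >
    [0,1] "the" : (S/(S\N))/N
    [1,7] N   <
      [1,3] S   >
        [1,2] S/(S\PP)   >T
          [1,2] "city" : PP
        [2,3] "every" : S\PP
      [3,7] N\S   <
        [3,6] PP   >
          [3,4] "ate" : PP/S
          [4,6] S   <
            [4,5] "today" : PP
            [5,6] "idea" : S\PP
        [6,7] "no" : (N\S)\PP
  [7,8] "slowly" : S\N

YES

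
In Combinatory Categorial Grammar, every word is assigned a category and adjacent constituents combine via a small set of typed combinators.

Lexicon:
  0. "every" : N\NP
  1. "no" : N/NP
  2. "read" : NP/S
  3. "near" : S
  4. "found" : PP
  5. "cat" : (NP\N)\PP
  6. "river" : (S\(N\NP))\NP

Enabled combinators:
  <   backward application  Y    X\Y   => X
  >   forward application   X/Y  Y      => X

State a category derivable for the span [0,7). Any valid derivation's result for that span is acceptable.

S

[0,7] S   <
  [0,1] "every" : N\NP
  [1,7] S\(N\NP)   <
    [1,6] NP   <
      [1,4] N   >
        [1,2] "no" : N/NP
        [2,4] NP   >
          [2,3] "read" : NP/S
          [3,4] "near" : S
      [4,6] NP\N   <
        [4,5] "found" : PP
        [5,6] "cat" : (NP\N)\PP
    [6,7] "river" : (S\(N\NP))\NP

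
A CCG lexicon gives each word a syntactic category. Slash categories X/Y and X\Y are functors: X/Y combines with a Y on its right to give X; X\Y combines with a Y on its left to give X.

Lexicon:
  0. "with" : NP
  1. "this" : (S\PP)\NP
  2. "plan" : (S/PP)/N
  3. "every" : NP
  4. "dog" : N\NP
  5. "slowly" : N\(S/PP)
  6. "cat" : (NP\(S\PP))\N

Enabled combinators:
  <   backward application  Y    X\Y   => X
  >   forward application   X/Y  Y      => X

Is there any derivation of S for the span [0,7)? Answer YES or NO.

NO

NP (S\PP)\NP (S/PP)/N NP N\NP N\(S/PP) (NP\(S\PP))\N
CKY chart[0,7] = {NP}; S ∉ chart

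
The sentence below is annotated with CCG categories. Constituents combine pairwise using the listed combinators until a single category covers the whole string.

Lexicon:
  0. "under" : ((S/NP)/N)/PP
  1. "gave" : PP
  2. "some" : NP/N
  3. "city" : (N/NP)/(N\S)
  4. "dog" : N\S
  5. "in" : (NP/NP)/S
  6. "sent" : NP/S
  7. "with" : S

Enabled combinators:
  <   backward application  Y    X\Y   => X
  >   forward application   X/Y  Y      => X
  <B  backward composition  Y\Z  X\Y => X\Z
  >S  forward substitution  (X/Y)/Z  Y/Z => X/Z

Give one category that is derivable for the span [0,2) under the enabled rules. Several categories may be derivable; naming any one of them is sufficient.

[0,8] S   >
  [0,3] S/N   >S
    [0,2] (S/NP)/N   >
      [0,1] "under" : ((S/NP)/N)/PP
      [1,2] "gave" : PP
    [2,3] "some" : NP/N
  [3,8] N   >
    [3,5] N/NP   >
      [3,4] "city" : (N/NP)/(N\S)
      [4,5] "dog" : N\S
    [5,8] NP   >
      [5,7] NP/S   >S
        [5,6] "in" : (NP/NP)/S
        [6,7] "sent" : NP/S
      [7,8] "with" : S

(S/NP)/N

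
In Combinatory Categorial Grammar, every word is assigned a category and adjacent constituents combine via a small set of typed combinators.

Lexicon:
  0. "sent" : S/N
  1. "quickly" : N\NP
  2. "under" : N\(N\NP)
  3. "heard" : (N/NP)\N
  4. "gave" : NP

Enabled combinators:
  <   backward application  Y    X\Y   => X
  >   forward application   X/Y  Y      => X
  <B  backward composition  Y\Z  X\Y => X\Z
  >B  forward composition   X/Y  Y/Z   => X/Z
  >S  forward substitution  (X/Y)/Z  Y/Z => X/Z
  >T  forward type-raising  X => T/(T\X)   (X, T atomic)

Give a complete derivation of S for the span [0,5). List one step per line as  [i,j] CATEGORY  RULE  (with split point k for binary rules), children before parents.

[0,5] S   >
  [0,4] S/NP   >B
    [0,1] "sent" : S/N
    [1,4] N/NP   <
      [1,3] N   <
        [1,2] "quickly" : N\NP
        [2,3] "under" : N\(N\NP)
      [3,4] "heard" : (N/NP)\N
  [4,5] "gave" : NP

[0,1] S/N  lex  "sent"
[1,2] N\NP  lex  "quickly"
[2,3] N\(N\NP)  lex  "under"
[1,3] N  <  k=2
[3,4] (N/NP)\N  lex  "heard"
[1,4] N/NP  <  k=3
[0,4] S/NP  >B  k=1
[4,5] NP  lex  "gave"
[0,5] S  >  k=4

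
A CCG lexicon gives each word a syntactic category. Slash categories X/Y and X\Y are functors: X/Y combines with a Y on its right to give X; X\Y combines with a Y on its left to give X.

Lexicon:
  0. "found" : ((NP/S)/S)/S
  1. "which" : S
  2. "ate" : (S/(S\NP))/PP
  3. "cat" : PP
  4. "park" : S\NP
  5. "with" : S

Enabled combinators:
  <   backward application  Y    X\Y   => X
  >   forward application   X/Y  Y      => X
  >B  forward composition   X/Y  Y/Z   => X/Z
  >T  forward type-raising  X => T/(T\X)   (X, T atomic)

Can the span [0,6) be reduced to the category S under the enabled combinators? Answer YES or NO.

((NP/S)/S)/S S (S/(S\NP))/PP PP S\NP S
CKY chart[0,6] = {N/(N\NP), NP, NP/(NP\NP), NP/(S\S), PP/(PP\NP), S/(S\NP)}; S ∉ chart

NO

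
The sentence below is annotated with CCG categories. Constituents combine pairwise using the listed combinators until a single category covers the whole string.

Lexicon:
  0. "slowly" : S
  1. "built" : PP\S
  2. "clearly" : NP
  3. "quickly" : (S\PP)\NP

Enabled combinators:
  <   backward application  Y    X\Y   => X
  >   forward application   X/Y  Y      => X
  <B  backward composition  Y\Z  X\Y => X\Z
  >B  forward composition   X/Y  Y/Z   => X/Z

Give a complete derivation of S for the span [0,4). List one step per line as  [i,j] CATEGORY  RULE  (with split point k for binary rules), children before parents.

[0,1] S  lex  "slowly"
[1,2] PP\S  lex  "built"
[0,2] PP  <  k=1
[2,3] NP  lex  "clearly"
[3,4] (S\PP)\NP  lex  "quickly"
[2,4] S\PP  <  k=3
[0,4] S  <  k=2

[0,4] S   <
  [0,2] PP   <
    [0,1] "slowly" : S
    [1,2] "built" : PP\S
  [2,4] S\PP   <
    [2,3] "clearly" : NP
    [3,4] "quickly" : (S\PP)\NP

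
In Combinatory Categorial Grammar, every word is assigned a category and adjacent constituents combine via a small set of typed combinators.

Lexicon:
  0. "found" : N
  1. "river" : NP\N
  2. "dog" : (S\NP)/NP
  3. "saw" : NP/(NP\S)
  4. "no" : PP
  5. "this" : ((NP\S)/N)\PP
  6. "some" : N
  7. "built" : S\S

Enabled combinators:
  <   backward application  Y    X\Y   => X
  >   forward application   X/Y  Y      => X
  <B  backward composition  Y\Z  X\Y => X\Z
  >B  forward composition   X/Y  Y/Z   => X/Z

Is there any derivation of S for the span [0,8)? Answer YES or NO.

YES

[0,8] S   <
  [0,2] NP   <
    [0,1] "found" : N
    [1,2] "river" : NP\N
  [2,8] S\NP   <B
    [2,7] S\NP   >
      [2,3] "dog" : (S\NP)/NP
      [3,7] NP   >
        [3,6] NP/N   >B
          [3,4] "saw" : NP/(NP\S)
          [4,6] (NP\S)/N   <
            [4,5] "no" : PP
            [5,6] "this" : ((NP\S)/N)\PP
        [6,7] "some" : N
    [7,8] "built" : S\S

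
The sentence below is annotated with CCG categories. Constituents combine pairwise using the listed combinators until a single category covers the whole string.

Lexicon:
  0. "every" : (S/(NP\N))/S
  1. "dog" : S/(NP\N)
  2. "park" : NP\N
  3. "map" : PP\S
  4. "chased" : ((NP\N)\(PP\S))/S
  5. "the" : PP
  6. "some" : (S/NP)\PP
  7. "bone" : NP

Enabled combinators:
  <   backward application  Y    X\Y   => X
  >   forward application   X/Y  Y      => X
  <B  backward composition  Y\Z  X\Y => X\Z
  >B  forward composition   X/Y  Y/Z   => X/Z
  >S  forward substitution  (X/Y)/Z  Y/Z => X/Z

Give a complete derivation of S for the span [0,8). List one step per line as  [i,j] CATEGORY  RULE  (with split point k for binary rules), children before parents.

[0,8] S   >
  [0,3] S/(NP\N)   >
    [0,1] "every" : (S/(NP\N))/S
    [1,3] S   >
      [1,2] "dog" : S/(NP\N)
      [2,3] "park" : NP\N
  [3,8] NP\N   <
    [3,4] "map" : PP\S
    [4,8] (NP\N)\(PP\S)   >
      [4,5] "chased" : ((NP\N)\(PP\S))/S
      [5,8] S   >
        [5,7] S/NP   <
          [5,6] "the" : PP
          [6,7] "some" : (S/NP)\PP
        [7,8] "bone" : NP

[0,1] (S/(NP\N))/S  lex  "every"
[1,2] S/(NP\N)  lex  "dog"
[2,3] NP\N  lex  "park"
[1,3] S  >  k=2
[0,3] S/(NP\N)  >  k=1
[3,4] PP\S  lex  "map"
[4,5] ((NP\N)\(PP\S))/S  lex  "chased"
[5,6] PP  lex  "the"
[6,7] (S/NP)\PP  lex  "some"
[5,7] S/NP  <  k=6
[7,8] NP  lex  "bone"
[5,8] S  >  k=7
[4,8] (NP\N)\(PP\S)  >  k=5
[3,8] NP\N  <  k=4
[0,8] S  >  k=3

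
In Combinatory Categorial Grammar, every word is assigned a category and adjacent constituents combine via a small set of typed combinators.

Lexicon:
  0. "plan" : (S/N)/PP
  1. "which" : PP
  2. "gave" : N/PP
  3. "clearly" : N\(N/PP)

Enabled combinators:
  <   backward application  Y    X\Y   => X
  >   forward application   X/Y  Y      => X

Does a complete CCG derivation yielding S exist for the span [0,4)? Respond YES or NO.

YES

[0,4] S   >
  [0,2] S/N   >
    [0,1] "plan" : (S/N)/PP
    [1,2] "which" : PP
  [2,4] N   <
    [2,3] "gave" : N/PP
    [3,4] "clearly" : N\(N/PP)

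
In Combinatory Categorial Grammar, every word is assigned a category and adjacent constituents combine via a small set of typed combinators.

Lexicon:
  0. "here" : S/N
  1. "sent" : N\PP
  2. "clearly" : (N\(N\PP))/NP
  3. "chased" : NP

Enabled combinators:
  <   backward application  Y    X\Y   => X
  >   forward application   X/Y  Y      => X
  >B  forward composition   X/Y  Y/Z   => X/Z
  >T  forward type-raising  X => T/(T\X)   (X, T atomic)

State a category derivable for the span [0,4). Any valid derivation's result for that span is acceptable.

S

[0,4] S   >
  [0,1] "here" : S/N
  [1,4] N   <
    [1,2] "sent" : N\PP
    [2,4] N\(N\PP)   >
      [2,3] "clearly" : (N\(N\PP))/NP
      [3,4] "chased" : NP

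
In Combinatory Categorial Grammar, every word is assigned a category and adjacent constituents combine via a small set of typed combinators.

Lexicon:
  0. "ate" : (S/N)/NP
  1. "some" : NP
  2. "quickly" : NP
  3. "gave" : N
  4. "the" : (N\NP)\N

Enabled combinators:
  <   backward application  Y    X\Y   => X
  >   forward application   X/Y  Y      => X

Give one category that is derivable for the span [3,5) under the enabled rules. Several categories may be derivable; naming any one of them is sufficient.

N\NP

[0,5] S   >
  [0,2] S/N   >
    [0,1] "ate" : (S/N)/NP
    [1,2] "some" : NP
  [2,5] N   <
    [2,3] "quickly" : NP
    [3,5] N\NP   <
      [3,4] "gave" : N
      [4,5] "the" : (N\NP)\N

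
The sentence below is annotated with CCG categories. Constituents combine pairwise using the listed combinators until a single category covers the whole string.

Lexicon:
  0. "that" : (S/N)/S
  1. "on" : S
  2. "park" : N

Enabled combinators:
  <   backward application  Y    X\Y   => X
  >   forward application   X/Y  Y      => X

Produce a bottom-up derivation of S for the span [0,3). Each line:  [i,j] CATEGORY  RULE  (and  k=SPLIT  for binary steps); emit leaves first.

[0,1] (S/N)/S  lex  "that"
[1,2] S  lex  "on"
[0,2] S/N  >  k=1
[2,3] N  lex  "park"
[0,3] S  >  k=2

[0,3] S   >
  [0,2] S/N   >
    [0,1] "that" : (S/N)/S
    [1,2] "on" : S
  [2,3] "park" : N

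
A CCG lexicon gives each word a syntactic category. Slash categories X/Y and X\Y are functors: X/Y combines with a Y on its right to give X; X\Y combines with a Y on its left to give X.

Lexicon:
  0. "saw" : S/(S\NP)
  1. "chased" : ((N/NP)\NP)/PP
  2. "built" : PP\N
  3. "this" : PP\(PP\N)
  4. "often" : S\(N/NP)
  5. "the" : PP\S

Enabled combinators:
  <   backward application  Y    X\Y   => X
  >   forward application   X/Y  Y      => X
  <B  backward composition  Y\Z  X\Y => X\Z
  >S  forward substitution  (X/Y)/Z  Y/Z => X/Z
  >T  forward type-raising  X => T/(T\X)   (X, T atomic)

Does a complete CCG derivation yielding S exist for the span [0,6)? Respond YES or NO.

S/(S\NP) ((N/NP)\NP)/PP PP\N PP\(PP\N) S\(N/NP) PP\S
CKY chart[0,6] = {N/(N\PP), NP/(NP\PP), PP, PP/(PP\PP), S/(S\PP)}; S ∉ chart

NO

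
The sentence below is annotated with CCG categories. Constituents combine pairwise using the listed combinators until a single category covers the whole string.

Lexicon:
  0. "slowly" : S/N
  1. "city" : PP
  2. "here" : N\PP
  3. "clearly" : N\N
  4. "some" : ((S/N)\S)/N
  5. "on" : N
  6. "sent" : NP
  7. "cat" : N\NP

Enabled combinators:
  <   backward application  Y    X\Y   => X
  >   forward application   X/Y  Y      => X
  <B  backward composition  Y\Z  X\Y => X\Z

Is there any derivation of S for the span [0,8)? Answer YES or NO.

[0,8] S   >
  [0,6] S/N   <
    [0,4] S   >
      [0,1] "slowly" : S/N
      [1,4] N   <
        [1,2] "city" : PP
        [2,4] N\PP   <B
          [2,3] "here" : N\PP
          [3,4] "clearly" : N\N
    [4,6] (S/N)\S   >
      [4,5] "some" : ((S/N)\S)/N
      [5,6] "on" : N
  [6,8] N   <
    [6,7] "sent" : NP
    [7,8] "cat" : N\NP

YES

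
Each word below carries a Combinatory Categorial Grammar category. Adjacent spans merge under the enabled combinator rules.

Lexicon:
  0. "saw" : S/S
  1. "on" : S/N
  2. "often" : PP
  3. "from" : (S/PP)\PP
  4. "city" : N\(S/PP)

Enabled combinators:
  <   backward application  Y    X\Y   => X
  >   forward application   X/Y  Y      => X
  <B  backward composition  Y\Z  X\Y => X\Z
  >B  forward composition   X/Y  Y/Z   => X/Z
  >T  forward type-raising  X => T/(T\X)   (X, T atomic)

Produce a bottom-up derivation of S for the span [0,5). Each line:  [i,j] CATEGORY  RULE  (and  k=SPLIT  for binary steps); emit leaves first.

[0,5] S   >
  [0,2] S/N   >B
    [0,1] "saw" : S/S
    [1,2] "on" : S/N
  [2,5] N   <
    [2,4] S/PP   <
      [2,3] "often" : PP
      [3,4] "from" : (S/PP)\PP
    [4,5] "city" : N\(S/PP)

[0,1] S/S  lex  "saw"
[1,2] S/N  lex  "on"
[0,2] S/N  >B  k=1
[2,3] PP  lex  "often"
[3,4] (S/PP)\PP  lex  "from"
[2,4] S/PP  <  k=3
[4,5] N\(S/PP)  lex  "city"
[2,5] N  <  k=4
[0,5] S  >  k=2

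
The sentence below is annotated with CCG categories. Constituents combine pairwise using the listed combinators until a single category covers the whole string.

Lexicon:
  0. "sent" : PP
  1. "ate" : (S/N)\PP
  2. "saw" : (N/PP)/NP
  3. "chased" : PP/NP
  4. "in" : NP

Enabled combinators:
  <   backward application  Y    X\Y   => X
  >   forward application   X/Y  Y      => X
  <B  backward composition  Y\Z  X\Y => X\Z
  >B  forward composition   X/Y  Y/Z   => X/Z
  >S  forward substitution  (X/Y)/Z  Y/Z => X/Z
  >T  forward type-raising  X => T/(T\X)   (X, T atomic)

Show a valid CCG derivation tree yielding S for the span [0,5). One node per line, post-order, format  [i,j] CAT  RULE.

[0,1] PP  lex  "sent"
[1,2] (S/N)\PP  lex  "ate"
[0,2] S/N  <  k=1
[2,3] (N/PP)/NP  lex  "saw"
[3,4] PP/NP  lex  "chased"
[2,4] N/NP  >S  k=3
[4,5] NP  lex  "in"
[2,5] N  >  k=4
[0,5] S  >  k=2

[0,5] S   >
  [0,2] S/N   <
    [0,1] "sent" : PP
    [1,2] "ate" : (S/N)\PP
  [2,5] N   >
    [2,4] N/NP   >S
      [2,3] "saw" : (N/PP)/NP
      [3,4] "chased" : PP/NP
    [4,5] "in" : NP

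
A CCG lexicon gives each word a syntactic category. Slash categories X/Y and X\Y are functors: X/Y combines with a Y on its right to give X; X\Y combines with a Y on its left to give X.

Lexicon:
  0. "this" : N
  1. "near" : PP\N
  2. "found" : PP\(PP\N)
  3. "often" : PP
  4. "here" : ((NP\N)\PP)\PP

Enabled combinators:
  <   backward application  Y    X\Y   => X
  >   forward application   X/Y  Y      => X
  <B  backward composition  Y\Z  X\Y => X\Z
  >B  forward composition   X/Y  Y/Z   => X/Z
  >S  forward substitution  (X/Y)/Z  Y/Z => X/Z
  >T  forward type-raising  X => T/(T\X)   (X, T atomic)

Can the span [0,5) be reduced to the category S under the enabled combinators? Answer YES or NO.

N PP\N PP\(PP\N) PP ((NP\N)\PP)\PP
CKY chart[0,5] = {N/(N\NP), NP, NP/(NP\NP), PP/(PP\NP), S/(S\NP)}; S ∉ chart

NO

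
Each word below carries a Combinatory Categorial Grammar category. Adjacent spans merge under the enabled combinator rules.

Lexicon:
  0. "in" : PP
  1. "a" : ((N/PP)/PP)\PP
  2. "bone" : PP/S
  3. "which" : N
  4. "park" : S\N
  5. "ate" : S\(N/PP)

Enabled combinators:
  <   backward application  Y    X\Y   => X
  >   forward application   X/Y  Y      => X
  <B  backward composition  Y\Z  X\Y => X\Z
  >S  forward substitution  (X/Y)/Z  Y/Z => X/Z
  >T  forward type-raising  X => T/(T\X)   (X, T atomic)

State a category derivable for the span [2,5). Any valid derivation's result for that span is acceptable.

PP

[0,6] S   <
  [0,5] N/PP   >
    [0,2] (N/PP)/PP   <
      [0,1] "in" : PP
      [1,2] "a" : ((N/PP)/PP)\PP
    [2,5] PP   >
      [2,3] "bone" : PP/S
      [3,5] S   >
        [3,4] S/(S\N)   >T
          [3,4] "which" : N
        [4,5] "park" : S\N
  [5,6] "ate" : S\(N/PP)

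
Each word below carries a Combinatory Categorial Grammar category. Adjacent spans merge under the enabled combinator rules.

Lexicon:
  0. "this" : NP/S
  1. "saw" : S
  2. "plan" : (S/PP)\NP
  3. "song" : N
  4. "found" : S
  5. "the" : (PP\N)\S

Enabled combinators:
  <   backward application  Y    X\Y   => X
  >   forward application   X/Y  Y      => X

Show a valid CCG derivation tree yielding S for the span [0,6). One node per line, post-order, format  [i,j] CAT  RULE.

[0,6] S   >
  [0,3] S/PP   <
    [0,2] NP   >
      [0,1] "this" : NP/S
      [1,2] "saw" : S
    [2,3] "plan" : (S/PP)\NP
  [3,6] PP   <
    [3,4] "song" : N
    [4,6] PP\N   <
      [4,5] "found" : S
      [5,6] "the" : (PP\N)\S

[0,1] NP/S  lex  "this"
[1,2] S  lex  "saw"
[0,2] NP  >  k=1
[2,3] (S/PP)\NP  lex  "plan"
[0,3] S/PP  <  k=2
[3,4] N  lex  "song"
[4,5] S  lex  "found"
[5,6] (PP\N)\S  lex  "the"
[4,6] PP\N  <  k=5
[3,6] PP  <  k=4
[0,6] S  >  k=3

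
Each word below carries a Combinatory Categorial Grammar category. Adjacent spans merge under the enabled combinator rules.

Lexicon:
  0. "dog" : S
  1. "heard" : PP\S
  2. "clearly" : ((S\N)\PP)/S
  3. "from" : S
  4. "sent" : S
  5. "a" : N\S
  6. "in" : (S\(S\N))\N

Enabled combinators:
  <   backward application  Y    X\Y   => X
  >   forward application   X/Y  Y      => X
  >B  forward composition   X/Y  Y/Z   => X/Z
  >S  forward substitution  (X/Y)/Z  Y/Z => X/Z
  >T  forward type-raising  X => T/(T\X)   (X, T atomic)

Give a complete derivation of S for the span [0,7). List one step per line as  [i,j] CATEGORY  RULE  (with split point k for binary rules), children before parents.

[0,7] S   <
  [0,4] S\N   <
    [0,2] PP   <
      [0,1] "dog" : S
      [1,2] "heard" : PP\S
    [2,4] (S\N)\PP   >
      [2,3] "clearly" : ((S\N)\PP)/S
      [3,4] "from" : S
  [4,7] S\(S\N)   <
    [4,6] N   <
      [4,5] "sent" : S
      [5,6] "a" : N\S
    [6,7] "in" : (S\(S\N))\N

[0,1] S  lex  "dog"
[1,2] PP\S  lex  "heard"
[0,2] PP  <  k=1
[2,3] ((S\N)\PP)/S  lex  "clearly"
[3,4] S  lex  "from"
[2,4] (S\N)\PP  >  k=3
[0,4] S\N  <  k=2
[4,5] S  lex  "sent"
[5,6] N\S  lex  "a"
[4,6] N  <  k=5
[6,7] (S\(S\N))\N  lex  "in"
[4,7] S\(S\N)  <  k=6
[0,7] S  <  k=4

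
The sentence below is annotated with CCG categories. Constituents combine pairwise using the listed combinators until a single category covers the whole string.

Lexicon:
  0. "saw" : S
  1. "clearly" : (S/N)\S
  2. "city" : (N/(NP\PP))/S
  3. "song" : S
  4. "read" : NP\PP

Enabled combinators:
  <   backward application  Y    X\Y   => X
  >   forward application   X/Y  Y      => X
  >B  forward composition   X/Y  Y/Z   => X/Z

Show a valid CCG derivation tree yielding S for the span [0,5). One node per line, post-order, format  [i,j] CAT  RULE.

[0,1] S  lex  "saw"
[1,2] (S/N)\S  lex  "clearly"
[0,2] S/N  <  k=1
[2,3] (N/(NP\PP))/S  lex  "city"
[3,4] S  lex  "song"
[2,4] N/(NP\PP)  >  k=3
[4,5] NP\PP  lex  "read"
[2,5] N  >  k=4
[0,5] S  >  k=2

[0,5] S   >
  [0,2] S/N   <
    [0,1] "saw" : S
    [1,2] "clearly" : (S/N)\S
  [2,5] N   >
    [2,4] N/(NP\PP)   >
      [2,3] "city" : (N/(NP\PP))/S
      [3,4] "song" : S
    [4,5] "read" : NP\PP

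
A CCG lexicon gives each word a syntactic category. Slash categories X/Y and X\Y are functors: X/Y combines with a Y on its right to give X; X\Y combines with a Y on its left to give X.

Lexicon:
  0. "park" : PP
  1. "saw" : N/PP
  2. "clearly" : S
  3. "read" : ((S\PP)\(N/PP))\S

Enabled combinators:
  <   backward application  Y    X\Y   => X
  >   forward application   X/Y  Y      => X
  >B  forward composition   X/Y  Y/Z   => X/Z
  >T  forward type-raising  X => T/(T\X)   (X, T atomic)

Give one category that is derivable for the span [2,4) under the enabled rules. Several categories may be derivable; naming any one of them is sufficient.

(S\PP)\(N/PP)

[0,4] S   <
  [0,1] "park" : PP
  [1,4] S\PP   <
    [1,2] "saw" : N/PP
    [2,4] (S\PP)\(N/PP)   <
      [2,3] "clearly" : S
      [3,4] "read" : ((S\PP)\(N/PP))\S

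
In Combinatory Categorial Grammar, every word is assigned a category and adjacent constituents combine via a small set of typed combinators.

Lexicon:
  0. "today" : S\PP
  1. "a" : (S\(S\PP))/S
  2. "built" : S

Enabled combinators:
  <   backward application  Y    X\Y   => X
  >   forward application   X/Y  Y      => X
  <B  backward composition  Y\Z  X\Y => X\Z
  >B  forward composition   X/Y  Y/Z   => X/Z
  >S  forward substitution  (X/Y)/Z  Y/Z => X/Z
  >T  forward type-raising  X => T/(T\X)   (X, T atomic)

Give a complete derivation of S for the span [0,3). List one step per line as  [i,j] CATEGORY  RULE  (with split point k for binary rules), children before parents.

[0,3] S   <
  [0,1] "today" : S\PP
  [1,3] S\(S\PP)   >
    [1,2] "a" : (S\(S\PP))/S
    [2,3] "built" : S

[0,1] S\PP  lex  "today"
[1,2] (S\(S\PP))/S  lex  "a"
[2,3] S  lex  "built"
[1,3] S\(S\PP)  >  k=2
[0,3] S  <  k=1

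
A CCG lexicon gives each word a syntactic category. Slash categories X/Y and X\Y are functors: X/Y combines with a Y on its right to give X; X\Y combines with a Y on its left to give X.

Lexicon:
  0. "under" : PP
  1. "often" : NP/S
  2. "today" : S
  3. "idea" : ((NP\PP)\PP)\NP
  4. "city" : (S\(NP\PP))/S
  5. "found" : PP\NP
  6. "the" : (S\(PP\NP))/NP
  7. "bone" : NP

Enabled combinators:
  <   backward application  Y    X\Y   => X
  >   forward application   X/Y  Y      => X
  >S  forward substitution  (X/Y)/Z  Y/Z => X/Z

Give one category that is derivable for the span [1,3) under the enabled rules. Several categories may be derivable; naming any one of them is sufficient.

[0,8] S   <
  [0,4] NP\PP   <
    [0,1] "under" : PP
    [1,4] (NP\PP)\PP   <
      [1,3] NP   >
        [1,2] "often" : NP/S
        [2,3] "today" : S
      [3,4] "idea" : ((NP\PP)\PP)\NP
  [4,8] S\(NP\PP)   >
    [4,5] "city" : (S\(NP\PP))/S
    [5,8] S   <
      [5,6] "found" : PP\NP
      [6,8] S\(PP\NP)   >
        [6,7] "the" : (S\(PP\NP))/NP
        [7,8] "bone" : NP

NP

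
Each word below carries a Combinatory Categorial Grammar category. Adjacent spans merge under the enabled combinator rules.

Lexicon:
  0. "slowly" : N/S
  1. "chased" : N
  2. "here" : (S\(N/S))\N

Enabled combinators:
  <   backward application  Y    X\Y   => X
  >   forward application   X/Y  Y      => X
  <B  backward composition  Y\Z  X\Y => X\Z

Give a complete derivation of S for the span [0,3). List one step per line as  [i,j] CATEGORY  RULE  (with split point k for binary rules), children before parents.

[0,1] N/S  lex  "slowly"
[1,2] N  lex  "chased"
[2,3] (S\(N/S))\N  lex  "here"
[1,3] S\(N/S)  <  k=2
[0,3] S  <  k=1

[0,3] S   <
  [0,1] "slowly" : N/S
  [1,3] S\(N/S)   <
    [1,2] "chased" : N
    [2,3] "here" : (S\(N/S))\N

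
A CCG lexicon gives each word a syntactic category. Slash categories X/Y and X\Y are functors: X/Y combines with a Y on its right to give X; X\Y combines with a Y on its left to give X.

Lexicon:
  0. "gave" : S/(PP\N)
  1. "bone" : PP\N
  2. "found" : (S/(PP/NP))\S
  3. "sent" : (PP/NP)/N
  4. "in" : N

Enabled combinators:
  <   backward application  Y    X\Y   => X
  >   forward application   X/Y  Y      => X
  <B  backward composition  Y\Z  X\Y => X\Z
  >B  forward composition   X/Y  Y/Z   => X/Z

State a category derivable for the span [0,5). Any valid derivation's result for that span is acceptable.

[0,5] S   >
  [0,3] S/(PP/NP)   <
    [0,2] S   >
      [0,1] "gave" : S/(PP\N)
      [1,2] "bone" : PP\N
    [2,3] "found" : (S/(PP/NP))\S
  [3,5] PP/NP   >
    [3,4] "sent" : (PP/NP)/N
    [4,5] "in" : N

S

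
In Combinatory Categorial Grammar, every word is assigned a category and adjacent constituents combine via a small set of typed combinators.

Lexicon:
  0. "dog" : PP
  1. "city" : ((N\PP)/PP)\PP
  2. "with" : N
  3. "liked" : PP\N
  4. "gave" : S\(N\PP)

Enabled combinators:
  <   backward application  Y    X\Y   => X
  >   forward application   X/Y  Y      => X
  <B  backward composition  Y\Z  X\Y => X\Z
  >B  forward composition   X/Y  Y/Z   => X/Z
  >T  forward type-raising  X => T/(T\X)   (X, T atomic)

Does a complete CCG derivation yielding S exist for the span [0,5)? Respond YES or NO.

[0,5] S   <
  [0,4] N\PP   >
    [0,2] (N\PP)/PP   <
      [0,1] "dog" : PP
      [1,2] "city" : ((N\PP)/PP)\PP
    [2,4] PP   <
      [2,3] "with" : N
      [3,4] "liked" : PP\N
  [4,5] "gave" : S\(N\PP)

YES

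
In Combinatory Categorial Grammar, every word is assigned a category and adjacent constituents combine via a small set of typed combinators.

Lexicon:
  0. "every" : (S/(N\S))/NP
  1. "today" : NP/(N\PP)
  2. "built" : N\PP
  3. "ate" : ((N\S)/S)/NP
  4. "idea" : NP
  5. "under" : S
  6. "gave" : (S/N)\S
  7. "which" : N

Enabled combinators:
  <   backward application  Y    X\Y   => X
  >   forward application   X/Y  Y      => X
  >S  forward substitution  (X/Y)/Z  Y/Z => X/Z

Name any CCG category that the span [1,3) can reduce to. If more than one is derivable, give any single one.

NP

[0,8] S   >
  [0,3] S/(N\S)   >
    [0,1] "every" : (S/(N\S))/NP
    [1,3] NP   >
      [1,2] "today" : NP/(N\PP)
      [2,3] "built" : N\PP
  [3,8] N\S   >
    [3,5] (N\S)/S   >
      [3,4] "ate" : ((N\S)/S)/NP
      [4,5] "idea" : NP
    [5,8] S   >
      [5,7] S/N   <
        [5,6] "under" : S
        [6,7] "gave" : (S/N)\S
      [7,8] "which" : N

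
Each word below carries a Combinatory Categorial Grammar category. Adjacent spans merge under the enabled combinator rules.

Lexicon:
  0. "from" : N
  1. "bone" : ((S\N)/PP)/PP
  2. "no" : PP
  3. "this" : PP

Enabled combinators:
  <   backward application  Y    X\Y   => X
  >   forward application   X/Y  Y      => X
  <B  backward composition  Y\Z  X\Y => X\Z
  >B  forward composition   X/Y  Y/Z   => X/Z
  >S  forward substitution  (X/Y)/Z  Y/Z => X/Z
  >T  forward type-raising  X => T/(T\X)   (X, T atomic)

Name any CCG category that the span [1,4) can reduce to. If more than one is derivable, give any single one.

[0,4] S   <
  [0,1] "from" : N
  [1,4] S\N   >
    [1,3] (S\N)/PP   >
      [1,2] "bone" : ((S\N)/PP)/PP
      [2,3] "no" : PP
    [3,4] "this" : PP

S\N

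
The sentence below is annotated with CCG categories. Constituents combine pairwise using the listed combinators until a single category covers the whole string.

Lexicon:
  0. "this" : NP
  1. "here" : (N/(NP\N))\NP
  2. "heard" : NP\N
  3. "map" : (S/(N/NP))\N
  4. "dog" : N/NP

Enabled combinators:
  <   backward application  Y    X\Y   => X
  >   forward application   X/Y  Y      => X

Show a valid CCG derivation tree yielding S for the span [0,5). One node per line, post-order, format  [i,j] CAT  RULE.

[0,5] S   >
  [0,4] S/(N/NP)   <
    [0,3] N   >
      [0,2] N/(NP\N)   <
        [0,1] "this" : NP
        [1,2] "here" : (N/(NP\N))\NP
      [2,3] "heard" : NP\N
    [3,4] "map" : (S/(N/NP))\N
  [4,5] "dog" : N/NP

[0,1] NP  lex  "this"
[1,2] (N/(NP\N))\NP  lex  "here"
[0,2] N/(NP\N)  <  k=1
[2,3] NP\N  lex  "heard"
[0,3] N  >  k=2
[3,4] (S/(N/NP))\N  lex  "map"
[0,4] S/(N/NP)  <  k=3
[4,5] N/NP  lex  "dog"
[0,5] S  >  k=4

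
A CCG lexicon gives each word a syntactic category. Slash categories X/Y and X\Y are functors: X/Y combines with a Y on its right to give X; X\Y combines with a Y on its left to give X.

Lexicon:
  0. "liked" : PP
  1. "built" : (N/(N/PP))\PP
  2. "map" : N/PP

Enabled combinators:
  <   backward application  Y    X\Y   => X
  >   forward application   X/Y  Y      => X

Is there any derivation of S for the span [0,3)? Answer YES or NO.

PP (N/(N/PP))\PP N/PP
CKY chart[0,3] = {N}; S ∉ chart

NO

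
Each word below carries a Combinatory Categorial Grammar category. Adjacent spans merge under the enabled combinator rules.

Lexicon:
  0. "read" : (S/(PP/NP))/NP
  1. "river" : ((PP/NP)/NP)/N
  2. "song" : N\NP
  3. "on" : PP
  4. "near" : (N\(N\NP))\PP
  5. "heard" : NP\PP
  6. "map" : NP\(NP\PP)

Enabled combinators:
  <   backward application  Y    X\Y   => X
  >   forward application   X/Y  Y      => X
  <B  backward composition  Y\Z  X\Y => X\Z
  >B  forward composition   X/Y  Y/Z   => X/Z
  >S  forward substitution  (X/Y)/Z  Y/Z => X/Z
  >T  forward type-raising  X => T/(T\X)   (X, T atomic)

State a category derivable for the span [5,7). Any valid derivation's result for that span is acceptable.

[0,7] S   >
  [0,5] S/NP   >S
    [0,1] "read" : (S/(PP/NP))/NP
    [1,5] (PP/NP)/NP   >
      [1,2] "river" : ((PP/NP)/NP)/N
      [2,5] N   <
        [2,3] "song" : N\NP
        [3,5] N\(N\NP)   <
          [3,4] "on" : PP
          [4,5] "near" : (N\(N\NP))\PP
  [5,7] NP   <
    [5,6] "heard" : NP\PP
    [6,7] "map" : NP\(NP\PP)

NP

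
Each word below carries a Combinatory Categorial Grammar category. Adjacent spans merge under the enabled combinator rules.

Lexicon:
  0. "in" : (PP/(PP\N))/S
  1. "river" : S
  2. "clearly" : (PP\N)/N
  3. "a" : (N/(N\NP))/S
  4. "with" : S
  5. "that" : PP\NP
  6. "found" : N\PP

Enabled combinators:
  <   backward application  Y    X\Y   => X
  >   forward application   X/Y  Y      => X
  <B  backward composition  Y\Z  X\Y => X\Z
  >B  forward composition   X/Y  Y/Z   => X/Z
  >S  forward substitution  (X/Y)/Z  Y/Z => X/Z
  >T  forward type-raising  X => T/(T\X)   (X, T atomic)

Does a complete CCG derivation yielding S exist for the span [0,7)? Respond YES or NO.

NO

(PP/(PP\N))/S S (PP\N)/N (N/(N\NP))/S S PP\NP N\PP
CKY chart[0,7] = {N/(N\PP), NP/(NP\PP), PP, PP/(N\N), PP/(PP\PP), S/(S\PP)}; S ∉ chart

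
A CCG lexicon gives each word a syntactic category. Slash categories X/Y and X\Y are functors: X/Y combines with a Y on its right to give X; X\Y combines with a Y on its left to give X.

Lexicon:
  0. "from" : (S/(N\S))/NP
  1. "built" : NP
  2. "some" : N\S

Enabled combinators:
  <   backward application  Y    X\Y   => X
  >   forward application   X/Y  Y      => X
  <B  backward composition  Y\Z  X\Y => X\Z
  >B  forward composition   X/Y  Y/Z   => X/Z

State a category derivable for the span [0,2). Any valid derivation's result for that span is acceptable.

[0,3] S   >
  [0,2] S/(N\S)   >
    [0,1] "from" : (S/(N\S))/NP
    [1,2] "built" : NP
  [2,3] "some" : N\S

S/(N\S)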